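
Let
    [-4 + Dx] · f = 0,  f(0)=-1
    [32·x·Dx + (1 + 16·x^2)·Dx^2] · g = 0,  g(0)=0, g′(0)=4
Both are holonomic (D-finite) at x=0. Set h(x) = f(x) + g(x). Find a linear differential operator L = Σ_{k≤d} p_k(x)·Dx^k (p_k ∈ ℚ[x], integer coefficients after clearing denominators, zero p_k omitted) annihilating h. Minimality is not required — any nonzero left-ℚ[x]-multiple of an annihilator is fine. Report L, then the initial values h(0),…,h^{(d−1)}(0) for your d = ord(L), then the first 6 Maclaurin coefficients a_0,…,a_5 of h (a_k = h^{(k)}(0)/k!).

f: a_k = -1, -4, -8, -32/3, -32/3, -128/15, …
g: a_k = 0, 4, 0, -64/3, 0, 1024/5, …
Weyl lclm of L_f,L_g ⇒ L₀ (ord ≤ 3).
L = (32 - 256·x - 512·x^2)·Dx + (-12 + 48·x + 64·x^2 - 256·x^3)·Dx^2 + (1 + 4·x + 16·x^2 + 64·x^3)·Dx^3  (order 3).
h: a_k = -1, 0, -8, -32, -32/3, 2944/15, …
ICs: h(0) = -1, h′(0) = 0, h′′(0) = -16.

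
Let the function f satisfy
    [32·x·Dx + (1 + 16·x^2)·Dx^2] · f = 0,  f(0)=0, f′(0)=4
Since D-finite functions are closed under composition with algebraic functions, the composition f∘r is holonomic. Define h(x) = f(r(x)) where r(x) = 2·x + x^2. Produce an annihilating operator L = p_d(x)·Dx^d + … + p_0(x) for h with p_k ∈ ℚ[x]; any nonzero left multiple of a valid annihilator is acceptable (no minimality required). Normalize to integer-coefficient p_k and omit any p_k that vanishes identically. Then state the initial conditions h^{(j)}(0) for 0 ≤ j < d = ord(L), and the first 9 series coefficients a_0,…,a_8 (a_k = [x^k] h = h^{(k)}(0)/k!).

f: a_k = 0, 4, 0, -64/3, 0, 1024/5, 0, -16384/7, 0, …
L₀ from L_f via x↦r, Dx↦r'^{-1}Dx.
L = (-1 + 128·x + 256·x^2 + 192·x^3 + 48·x^4)·Dx + (1 + x + 64·x^2 + 128·x^3 + 80·x^4 + 16·x^5)·Dx^2  (order 2).
h: a_k = 0, 8, 4, -512/3, -256, 32128/5, 49088/3, -1982464/7, -1040384, …
ICs: h(0) = 0, h′(0) = 8.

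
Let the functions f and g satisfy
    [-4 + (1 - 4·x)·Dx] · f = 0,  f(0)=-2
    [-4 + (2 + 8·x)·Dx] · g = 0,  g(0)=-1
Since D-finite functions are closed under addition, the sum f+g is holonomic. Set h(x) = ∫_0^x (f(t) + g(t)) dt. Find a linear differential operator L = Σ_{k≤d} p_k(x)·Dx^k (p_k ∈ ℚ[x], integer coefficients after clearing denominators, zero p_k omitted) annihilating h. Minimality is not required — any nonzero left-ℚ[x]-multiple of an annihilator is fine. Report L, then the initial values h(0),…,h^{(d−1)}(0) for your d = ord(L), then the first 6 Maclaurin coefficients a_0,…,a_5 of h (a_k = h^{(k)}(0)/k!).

L = (-40 - 96·x)·Dx + (18 + 112·x + 288·x^2)·Dx^2 + (-1 - 12·x + 16·x^2 + 192·x^3)·Dx^3  (order 3).
h: a_k = 0, -3, -5, -10, -33, -502/5, …
ICs: h(0) = 0, h′(0) = -3, h′′(0) = -10.

f: a_k = -2, -8, -32, -128, -512, -2048, …
g: a_k = -1, -2, 2, -4, 10, -28, …
Weyl lclm of L_f,L_g ⇒ L₀ (ord ≤ 2).
h=∫₀ˣh₀: take L = L₀·Dx.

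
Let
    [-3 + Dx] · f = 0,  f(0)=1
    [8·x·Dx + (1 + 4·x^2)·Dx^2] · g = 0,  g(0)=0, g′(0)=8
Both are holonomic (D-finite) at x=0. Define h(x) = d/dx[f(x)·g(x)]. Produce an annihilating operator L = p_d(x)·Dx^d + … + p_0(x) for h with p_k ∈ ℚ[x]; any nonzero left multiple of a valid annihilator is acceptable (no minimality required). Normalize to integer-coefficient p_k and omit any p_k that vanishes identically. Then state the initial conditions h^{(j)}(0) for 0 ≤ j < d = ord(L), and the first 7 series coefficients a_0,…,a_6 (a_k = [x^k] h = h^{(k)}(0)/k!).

L = (3 - 144·x + 504·x^2 - 576·x^3 + 432·x^4) + (-10 + 72·x - 240·x^2 + 288·x^3 - 288·x^4)·Dx + (3 - 8·x + 24·x^2 - 32·x^3 + 48·x^4)·Dx^2  (order 2).
h: a_k = 8, 48, 76, 16, 23, 270, 991/10, …
ICs: h(0) = 8, h′(0) = 48.

f: a_k = 1, 3, 9/2, 9/2, 27/8, 81/40, 81/80, …
g: a_k = 0, 8, 0, -32/3, 0, 128/5, 0, …
L₀ := L_f ⊗_s L_g (sym. prod.), ord ≤ 2.
h₀' ⇒ L via d/dx closure of L₀.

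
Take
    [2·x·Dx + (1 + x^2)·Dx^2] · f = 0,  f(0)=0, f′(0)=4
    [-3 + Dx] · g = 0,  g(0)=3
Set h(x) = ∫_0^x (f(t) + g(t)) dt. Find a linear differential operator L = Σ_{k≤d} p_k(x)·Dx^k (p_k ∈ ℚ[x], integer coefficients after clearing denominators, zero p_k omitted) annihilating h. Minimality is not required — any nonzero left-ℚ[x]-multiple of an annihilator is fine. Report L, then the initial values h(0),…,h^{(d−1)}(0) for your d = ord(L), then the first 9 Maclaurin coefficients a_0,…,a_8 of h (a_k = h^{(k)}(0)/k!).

f: a_k = 0, 4, 0, -4/3, 0, 4/5, 0, -4/7, 0, …
g: a_k = 3, 9, 27/2, 27/2, 81/8, 243/40, 243/80, 729/560, 2187/4480, …
Sum ⇒ L₀ = lclm(L_f,L_g) in ℚ(x)⟨Dx⟩.
Integrate: L := L₀·Dx.
L = (6 - 18·x - 18·x^2 - 18·x^3)·Dx^2 + (-11 - 12·x^2 - 9·x^4)·Dx^3 + (3 + 2·x + 6·x^2 + 2·x^3 + 3·x^4)·Dx^4  (order 4).
h: a_k = 0, 3, 13/2, 9/2, 73/24, 81/40, 55/48, 243/560, 409/4480, …
ICs: h(0) = 0, h′(0) = 3, h′′(0) = 13, h′′′(0) = 27.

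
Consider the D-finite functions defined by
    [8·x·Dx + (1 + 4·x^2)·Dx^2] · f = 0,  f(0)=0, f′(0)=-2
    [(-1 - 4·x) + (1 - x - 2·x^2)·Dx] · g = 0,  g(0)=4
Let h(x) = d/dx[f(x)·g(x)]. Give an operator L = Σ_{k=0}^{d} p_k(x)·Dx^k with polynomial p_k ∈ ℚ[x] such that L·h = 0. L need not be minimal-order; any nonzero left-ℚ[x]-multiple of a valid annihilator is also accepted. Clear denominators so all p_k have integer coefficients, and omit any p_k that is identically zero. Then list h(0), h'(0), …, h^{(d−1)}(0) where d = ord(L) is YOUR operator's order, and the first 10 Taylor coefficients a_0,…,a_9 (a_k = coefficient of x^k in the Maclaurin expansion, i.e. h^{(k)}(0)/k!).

L = (288·x^2 + 384·x^3 + 1152·x^4) + (5 + 24·x + 36·x^2 + 128·x^3 + 384·x^4 + 768·x^5)·Dx + (-1 - x - 12·x^2 + 12·x^3 - 8·x^4 + 64·x^5 + 96·x^6)·Dx^2  (order 2).
h: a_k = -8, -16, -40, -352/3, -408, -4208/5, -24184/15, -28608/7, -377704/35, -1399088/63, …
ICs: h(0) = -8, h′(0) = -16.

f: a_k = 0, -2, 0, 8/3, 0, -32/5, 0, 128/7, 0, -512/9, …
g: a_k = 4, 4, 12, 20, 44, 84, 172, 340, 684, 1364, …
Sym-product of L_f,L_g gives L₀ (≤ ord 2).
Differentiate: ansatz ord ≤ ord L₀ ⇒ L.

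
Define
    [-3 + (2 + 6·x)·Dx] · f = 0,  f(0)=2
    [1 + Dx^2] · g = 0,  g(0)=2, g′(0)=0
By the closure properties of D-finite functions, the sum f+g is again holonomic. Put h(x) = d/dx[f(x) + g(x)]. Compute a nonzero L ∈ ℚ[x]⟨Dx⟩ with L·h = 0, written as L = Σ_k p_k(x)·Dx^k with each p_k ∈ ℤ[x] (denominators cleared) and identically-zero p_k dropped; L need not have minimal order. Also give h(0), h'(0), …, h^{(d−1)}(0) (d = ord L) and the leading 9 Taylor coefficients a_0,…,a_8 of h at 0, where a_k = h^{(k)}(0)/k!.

L = (-417 - 72·x - 108·x^2) + (-62 - 234·x - 216·x^2 - 216·x^3)·Dx + (-417 - 72·x - 108·x^2)·Dx^2 + (-62 - 234·x - 216·x^2 - 216·x^3)·Dx^3  (order 3).
h: a_k = 3, -13/2, 81/8, -1199/48, 8505/128, -688969/3840, 505197/1024, -886620479/645120, 126660105/32768, …
ICs: h(0) = 3, h′(0) = -13/2, h′′(0) = 81/4.

f: a_k = 2, 3, -9/4, 27/8, -405/64, 1701/128, -15309/512, 72171/1024, -2814669/16384, …
g: a_k = 2, 0, -1, 0, 1/12, 0, -1/360, 0, 1/20160, …
h₀=f+g: left-lcm gives L₀, ord ≤ 3.
h=h₀': d/dx-closure on L₀ ⇒ L.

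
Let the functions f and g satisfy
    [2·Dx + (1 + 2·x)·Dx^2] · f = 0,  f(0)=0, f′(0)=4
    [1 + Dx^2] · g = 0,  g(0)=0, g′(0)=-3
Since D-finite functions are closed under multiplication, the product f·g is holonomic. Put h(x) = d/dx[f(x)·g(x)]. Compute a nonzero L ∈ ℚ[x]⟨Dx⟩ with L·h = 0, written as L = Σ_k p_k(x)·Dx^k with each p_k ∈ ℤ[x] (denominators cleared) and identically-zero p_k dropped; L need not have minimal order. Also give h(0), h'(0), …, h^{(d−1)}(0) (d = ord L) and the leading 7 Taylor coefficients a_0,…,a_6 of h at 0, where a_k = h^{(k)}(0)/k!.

f: a_k = 0, 4, -4, 16/3, -8, 64/5, -64/3, …
g: a_k = 0, -3, 0, 1/2, 0, -1/40, 0, …
Product ⇒ symmetric product L₀, ord ≤ 4.
Differentiate: ansatz ord ≤ ord L₀ ⇒ L.
L = (-52 - 31·x - 87·x^2 - 96·x^3 - 8·x^4 + 48·x^5 + 16·x^6) + (-33 - 98·x - 80·x^2 + 80·x^4 + 32·x^5)·Dx + (-55 - 46·x - 110·x^2 - 96·x^3 + 32·x^4 + 96·x^5 + 32·x^6)·Dx^2 + (-33 - 98·x - 80·x^2 + 80·x^4 + 32·x^5)·Dx^3 + (-3 - 15·x - 23·x^2 + 40·x^4 + 48·x^5 + 16·x^6)·Dx^4  (order 4).
h: a_k = 0, -24, 36, -56, 110, -215, 4207/10, …
ICs: h(0) = 0, h′(0) = -24, h′′(0) = 72, h′′′(0) = -336.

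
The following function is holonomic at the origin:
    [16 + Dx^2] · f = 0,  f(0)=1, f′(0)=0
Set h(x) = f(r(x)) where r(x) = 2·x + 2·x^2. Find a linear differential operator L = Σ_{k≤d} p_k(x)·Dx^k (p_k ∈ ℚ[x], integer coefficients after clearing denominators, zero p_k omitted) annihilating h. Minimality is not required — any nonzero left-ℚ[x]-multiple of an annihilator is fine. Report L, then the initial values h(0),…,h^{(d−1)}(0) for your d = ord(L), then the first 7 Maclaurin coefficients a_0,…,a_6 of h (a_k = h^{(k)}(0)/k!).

L = (64 + 384·x + 768·x^2 + 512·x^3) - 2·Dx + (1 + 2·x)·Dx^2  (order 2).
h: a_k = 1, 0, -32, -64, 416/3, 2048/3, 29696/45, …
ICs: h(0) = 1, h′(0) = 0.

f: a_k = 1, 0, -8, 0, 32/3, 0, -256/45, …
f∘r: x↦r, Dx↦Dx/r' in L_f ⇒ L₀.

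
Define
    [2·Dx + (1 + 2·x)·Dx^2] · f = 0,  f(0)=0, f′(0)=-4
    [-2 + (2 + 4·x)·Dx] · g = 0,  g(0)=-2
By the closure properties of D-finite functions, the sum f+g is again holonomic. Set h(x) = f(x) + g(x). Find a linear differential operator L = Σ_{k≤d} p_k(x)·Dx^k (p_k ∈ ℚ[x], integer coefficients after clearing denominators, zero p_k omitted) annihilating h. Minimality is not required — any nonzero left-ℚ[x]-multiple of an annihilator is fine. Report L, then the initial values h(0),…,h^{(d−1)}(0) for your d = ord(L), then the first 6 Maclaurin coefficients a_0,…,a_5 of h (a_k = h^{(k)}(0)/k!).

f: a_k = 0, -4, 4, -16/3, 8, -64/5, …
g: a_k = -2, -2, 1, -1, 5/4, -7/4, …
L₀ := lclm(L_f,L_g); ord L₀ ≤ 2+1.
L = 2·Dx + (5 + 10·x)·Dx^2 + (1 + 4·x + 4·x^2)·Dx^3  (order 3).
h: a_k = -2, -6, 5, -19/3, 37/4, -291/20, …
ICs: h(0) = -2, h′(0) = -6, h′′(0) = 10.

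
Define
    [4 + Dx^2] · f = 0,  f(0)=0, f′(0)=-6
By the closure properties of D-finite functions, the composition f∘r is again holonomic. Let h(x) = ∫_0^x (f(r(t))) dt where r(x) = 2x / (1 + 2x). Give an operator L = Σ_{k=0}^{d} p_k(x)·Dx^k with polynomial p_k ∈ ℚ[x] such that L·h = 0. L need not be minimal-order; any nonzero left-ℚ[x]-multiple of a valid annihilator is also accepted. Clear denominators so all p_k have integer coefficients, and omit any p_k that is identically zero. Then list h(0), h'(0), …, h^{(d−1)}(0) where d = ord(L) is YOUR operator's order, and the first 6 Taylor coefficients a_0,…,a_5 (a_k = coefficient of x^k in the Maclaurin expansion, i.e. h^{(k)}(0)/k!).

f: a_k = 0, -6, 0, 4, 0, -4/5, …
Change of var in L_f (x↦r) gives L₀.
h=∫₀ˣh₀: take L = L₀·Dx.
L = 16·Dx + (4 + 24·x + 48·x^2 + 32·x^3)·Dx^2 + (1 + 8·x + 24·x^2 + 32·x^3 + 16·x^4)·Dx^3  (order 3).
h: a_k = 0, 0, -6, 8, -4, -96/5, …
ICs: h(0) = 0, h′(0) = 0, h′′(0) = -12.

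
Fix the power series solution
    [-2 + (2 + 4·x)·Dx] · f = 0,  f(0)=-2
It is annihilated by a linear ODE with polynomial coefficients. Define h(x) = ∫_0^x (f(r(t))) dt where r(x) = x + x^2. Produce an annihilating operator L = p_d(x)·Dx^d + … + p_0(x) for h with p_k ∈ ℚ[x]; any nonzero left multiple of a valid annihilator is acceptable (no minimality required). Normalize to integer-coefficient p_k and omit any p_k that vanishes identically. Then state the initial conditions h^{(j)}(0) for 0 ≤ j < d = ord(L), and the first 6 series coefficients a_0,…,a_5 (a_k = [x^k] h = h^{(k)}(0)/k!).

f: a_k = -2, -2, 1, -1, 5/4, -7/4, …
f∘r: x↦r, Dx↦Dx/r' in L_f ⇒ L₀.
Integrate: L := L₀·Dx.
L = (-1 - 2·x)·Dx + (1 + 2·x + 2·x^2)·Dx^2  (order 2).
h: a_k = 0, -2, -1, -1/3, 1/4, -3/20, …
ICs: h(0) = 0, h′(0) = -2.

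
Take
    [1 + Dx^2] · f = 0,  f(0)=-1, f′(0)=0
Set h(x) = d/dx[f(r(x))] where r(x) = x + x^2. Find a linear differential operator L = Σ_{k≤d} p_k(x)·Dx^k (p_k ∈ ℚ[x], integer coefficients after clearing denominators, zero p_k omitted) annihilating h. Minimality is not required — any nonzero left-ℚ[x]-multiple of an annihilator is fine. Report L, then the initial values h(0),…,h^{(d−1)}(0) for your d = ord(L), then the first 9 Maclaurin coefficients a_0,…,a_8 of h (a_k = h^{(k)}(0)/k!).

L = (13 + 8·x + 24·x^2 + 32·x^3 + 16·x^4) + (-6 - 12·x)·Dx + (1 + 4·x + 4·x^2)·Dx^2  (order 2).
h: a_k = 0, 1, 3, 11/6, -5/6, -179/120, -133/120, -841/5040, 139/560, …
ICs: h(0) = 0, h′(0) = 1.

f: a_k = -1, 0, 1/2, 0, -1/24, 0, 1/720, 0, -1/40320, …
L₀ from L_f via x↦r, Dx↦r'^{-1}Dx.
h=h₀': d/dx-closure on L₀ ⇒ L.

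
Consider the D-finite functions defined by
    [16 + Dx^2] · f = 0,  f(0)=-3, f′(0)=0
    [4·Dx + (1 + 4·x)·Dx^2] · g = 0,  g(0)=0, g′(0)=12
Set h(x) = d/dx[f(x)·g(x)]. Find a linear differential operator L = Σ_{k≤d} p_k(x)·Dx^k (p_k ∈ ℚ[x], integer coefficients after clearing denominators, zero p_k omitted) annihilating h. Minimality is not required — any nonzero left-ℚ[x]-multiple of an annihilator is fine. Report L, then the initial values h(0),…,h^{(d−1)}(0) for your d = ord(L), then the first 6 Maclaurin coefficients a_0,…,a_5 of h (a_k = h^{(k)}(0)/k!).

L = (-6400 - 45056·x - 172032·x^2 + 196608·x^3 + 2818048·x^4 + 6291456·x^5 + 4194304·x^6) + (-1536 - 8192·x + 20480·x^2 + 245760·x^3 + 655360·x^4 + 524288·x^5)·Dx + (-448 - 2816·x - 3584·x^2 + 73728·x^3 + 401408·x^4 + 786432·x^5 + 524288·x^6)·Dx^2 + (-96 - 512·x + 1280·x^2 + 15360·x^3 + 40960·x^4 + 32768·x^5)·Dx^3 + (-3 + 448·x^2 + 3840·x^3 + 14080·x^4 + 24576·x^5 + 16384·x^6)·Dx^4  (order 4).
h: a_k = -36, 144, 288, 0, -3456, 13824, …
ICs: h(0) = -36, h′(0) = 144, h′′(0) = 576, h′′′(0) = 0.

f: a_k = -3, 0, 24, 0, -32, 0, …
g: a_k = 0, 12, -24, 64, -192, 3072/5, …
f·g: L₀ = L_f ⊗_s L_g, ord ≤ 2·2.
h=h₀': d/dx-closure on L₀ ⇒ L.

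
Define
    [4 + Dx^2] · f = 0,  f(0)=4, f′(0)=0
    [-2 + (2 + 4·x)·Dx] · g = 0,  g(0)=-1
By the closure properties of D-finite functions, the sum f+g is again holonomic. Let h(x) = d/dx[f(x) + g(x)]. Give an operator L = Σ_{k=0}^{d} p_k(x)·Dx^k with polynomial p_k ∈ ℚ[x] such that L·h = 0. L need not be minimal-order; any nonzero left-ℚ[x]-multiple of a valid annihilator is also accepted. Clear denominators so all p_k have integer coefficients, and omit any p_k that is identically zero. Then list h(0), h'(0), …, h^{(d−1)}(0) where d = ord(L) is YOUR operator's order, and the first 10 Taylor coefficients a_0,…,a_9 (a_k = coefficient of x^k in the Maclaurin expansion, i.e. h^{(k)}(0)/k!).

f: a_k = 4, 0, -8, 0, 8/3, 0, -16/45, 0, 8/315, 0, …
g: a_k = -1, -1, 1/2, -1/2, 5/8, -7/8, 21/16, -33/16, 429/128, -715/128, …
Weyl lclm of L_f,L_g ⇒ L₀ (ord ≤ 3).
Derive L from L₀ (diff closure).
L = (-76 - 64·x - 64·x^2) + (-28 - 120·x - 192·x^2 - 128·x^3)·Dx + (-19 - 16·x - 16·x^2)·Dx^2 + (-7 - 30·x - 48·x^2 - 32·x^3)·Dx^3  (order 3).
h: a_k = -1, -15, -3/2, 79/6, -35/8, 689/120, -231/16, 136159/5040, -6435/128, 34455329/362880, …
ICs: h(0) = -1, h′(0) = -15, h′′(0) = -3.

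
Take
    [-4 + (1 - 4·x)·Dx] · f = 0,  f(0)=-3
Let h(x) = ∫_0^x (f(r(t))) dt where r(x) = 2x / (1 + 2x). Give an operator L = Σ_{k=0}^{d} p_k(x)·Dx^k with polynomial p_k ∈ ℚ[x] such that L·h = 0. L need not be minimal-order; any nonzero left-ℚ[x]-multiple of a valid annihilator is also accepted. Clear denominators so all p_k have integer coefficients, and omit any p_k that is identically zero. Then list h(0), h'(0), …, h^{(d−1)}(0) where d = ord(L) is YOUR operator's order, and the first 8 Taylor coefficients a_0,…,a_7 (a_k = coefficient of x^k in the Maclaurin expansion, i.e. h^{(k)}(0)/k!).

f: a_k = -3, -12, -48, -192, -768, -3072, -12288, -49152, …
Substitute x→r, Dx→(1/r')Dx; clear ⇒ L₀.
h=∫h₀ ⇒ L = L₀·Dx.
L = 8·Dx + (-1 + 4·x + 12·x^2)·Dx^2  (order 2).
h: a_k = 0, -3, -12, -48, -216, -5184/5, -5184, -186624/7, …
ICs: h(0) = 0, h′(0) = -3.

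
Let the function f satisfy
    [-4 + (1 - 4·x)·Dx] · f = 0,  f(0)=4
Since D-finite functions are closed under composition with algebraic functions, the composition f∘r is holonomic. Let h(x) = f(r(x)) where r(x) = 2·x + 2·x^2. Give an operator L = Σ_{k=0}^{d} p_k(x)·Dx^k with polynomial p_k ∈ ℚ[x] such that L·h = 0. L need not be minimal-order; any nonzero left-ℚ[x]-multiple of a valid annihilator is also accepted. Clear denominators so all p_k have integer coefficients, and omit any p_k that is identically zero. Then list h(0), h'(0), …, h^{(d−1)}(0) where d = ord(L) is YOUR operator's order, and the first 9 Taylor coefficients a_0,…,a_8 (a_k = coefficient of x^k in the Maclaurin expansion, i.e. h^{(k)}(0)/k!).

f: a_k = 4, 16, 64, 256, 1024, 4096, 16384, 65536, 262144, …
h₀=f(r): pull back L_f along r ⇒ L₀.
L = (8 + 16·x) + (-1 + 8·x + 8·x^2)·Dx  (order 1).
h: a_k = 4, 32, 288, 2560, 22784, 202752, 1804288, 16056320, 142884864, …
ICs: h(0) = 4.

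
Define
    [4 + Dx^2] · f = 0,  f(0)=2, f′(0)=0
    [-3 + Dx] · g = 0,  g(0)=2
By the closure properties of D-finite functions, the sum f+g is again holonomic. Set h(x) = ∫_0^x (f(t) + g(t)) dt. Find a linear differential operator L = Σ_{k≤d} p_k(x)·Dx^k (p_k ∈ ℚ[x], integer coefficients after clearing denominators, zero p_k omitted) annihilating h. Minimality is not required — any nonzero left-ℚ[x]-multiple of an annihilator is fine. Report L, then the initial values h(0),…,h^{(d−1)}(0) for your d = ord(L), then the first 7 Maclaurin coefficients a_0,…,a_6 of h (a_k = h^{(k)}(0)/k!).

L = -12·Dx + 4·Dx^2 - 3·Dx^3 + Dx^4  (order 4).
h: a_k = 0, 4, 3, 5/3, 9/4, 97/60, 27/40, …
ICs: h(0) = 0, h′(0) = 4, h′′(0) = 6, h′′′(0) = 10.

f: a_k = 2, 0, -4, 0, 4/3, 0, -8/45, …
g: a_k = 2, 6, 9, 9, 27/4, 81/20, 81/40, …
L₀ := lclm(L_f,L_g); ord L₀ ≤ 2+1.
h=∫₀ˣh₀: take L = L₀·Dx.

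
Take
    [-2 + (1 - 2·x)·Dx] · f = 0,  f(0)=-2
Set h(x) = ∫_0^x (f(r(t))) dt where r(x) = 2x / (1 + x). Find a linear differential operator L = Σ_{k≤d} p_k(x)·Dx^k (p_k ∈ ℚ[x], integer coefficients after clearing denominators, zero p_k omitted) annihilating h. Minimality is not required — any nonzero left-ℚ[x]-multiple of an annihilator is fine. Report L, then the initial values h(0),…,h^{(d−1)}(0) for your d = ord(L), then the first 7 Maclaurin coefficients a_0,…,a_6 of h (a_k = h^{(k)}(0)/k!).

L = 4·Dx + (-1 + 2·x + 3·x^2)·Dx^2  (order 2).
h: a_k = 0, -2, -4, -8, -18, -216/5, -108, …
ICs: h(0) = 0, h′(0) = -2.

f: a_k = -2, -4, -8, -16, -32, -64, -128, …
Change of var in L_f (x↦r) gives L₀.
h=∫₀ˣh₀: take L = L₀·Dx.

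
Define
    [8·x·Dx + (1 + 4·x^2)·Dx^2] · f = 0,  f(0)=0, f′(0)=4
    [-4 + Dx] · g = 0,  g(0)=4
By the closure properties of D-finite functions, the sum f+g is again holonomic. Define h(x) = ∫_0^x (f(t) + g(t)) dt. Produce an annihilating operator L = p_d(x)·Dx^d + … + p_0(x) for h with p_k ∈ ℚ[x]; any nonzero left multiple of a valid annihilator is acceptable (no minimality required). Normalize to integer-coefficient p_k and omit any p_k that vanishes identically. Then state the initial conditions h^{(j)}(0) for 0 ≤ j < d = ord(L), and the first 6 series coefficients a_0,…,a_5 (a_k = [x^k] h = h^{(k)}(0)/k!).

f: a_k = 0, 4, 0, -16/3, 0, 64/5, …
g: a_k = 4, 16, 32, 128/3, 128/3, 512/15, …
f+g: L₀ = lclm(L_f,L_g), ord ≤ 2+1.
Integrate: L := L₀·Dx.
L = (8 - 32·x - 96·x^2 - 128·x^3)·Dx^2 + (-6 - 8·x^2 - 64·x^4)·Dx^3 + (1 + 2·x + 8·x^2 + 8·x^3 + 16·x^4)·Dx^4  (order 4).
h: a_k = 0, 4, 10, 32/3, 28/3, 128/15, …
ICs: h(0) = 0, h′(0) = 4, h′′(0) = 20, h′′′(0) = 64.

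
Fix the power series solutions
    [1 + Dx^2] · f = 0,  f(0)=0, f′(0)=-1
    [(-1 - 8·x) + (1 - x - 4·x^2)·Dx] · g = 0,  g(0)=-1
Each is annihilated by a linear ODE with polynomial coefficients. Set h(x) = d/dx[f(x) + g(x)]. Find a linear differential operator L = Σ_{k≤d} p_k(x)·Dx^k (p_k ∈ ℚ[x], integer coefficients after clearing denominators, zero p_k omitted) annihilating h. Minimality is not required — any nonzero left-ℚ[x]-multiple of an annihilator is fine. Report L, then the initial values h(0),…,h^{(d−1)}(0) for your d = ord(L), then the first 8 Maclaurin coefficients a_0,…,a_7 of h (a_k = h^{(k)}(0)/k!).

L = (706 + 4324·x + 19178·x^2 + 15080·x^3 + 30400·x^4 + 1152·x^5 + 1536·x^6) + (-55 - 431·x + 153·x^2 + 1009·x^3 + 3620·x^4 + 5904·x^5 + 448·x^6 + 512·x^7)·Dx + (706 + 4324·x + 19178·x^2 + 15080·x^3 + 30400·x^4 + 1152·x^5 + 1536·x^6)·Dx^2 + (-55 - 431·x + 153·x^2 + 1009·x^3 + 3620·x^4 + 5904·x^5 + 448·x^6 + 512·x^7)·Dx^3  (order 3).
h: a_k = -2, -10, -53/2, -116, -7801/24, -1086, -2222639/720, -9320, …
ICs: h(0) = -2, h′(0) = -10, h′′(0) = -53.

f: a_k = 0, -1, 0, 1/6, 0, -1/120, 0, 1/5040, …
g: a_k = -1, -1, -5, -9, -29, -65, -181, -441, …
Sum ⇒ L₀ = lclm(L_f,L_g) in ℚ(x)⟨Dx⟩.
Derive L from L₀ (diff closure).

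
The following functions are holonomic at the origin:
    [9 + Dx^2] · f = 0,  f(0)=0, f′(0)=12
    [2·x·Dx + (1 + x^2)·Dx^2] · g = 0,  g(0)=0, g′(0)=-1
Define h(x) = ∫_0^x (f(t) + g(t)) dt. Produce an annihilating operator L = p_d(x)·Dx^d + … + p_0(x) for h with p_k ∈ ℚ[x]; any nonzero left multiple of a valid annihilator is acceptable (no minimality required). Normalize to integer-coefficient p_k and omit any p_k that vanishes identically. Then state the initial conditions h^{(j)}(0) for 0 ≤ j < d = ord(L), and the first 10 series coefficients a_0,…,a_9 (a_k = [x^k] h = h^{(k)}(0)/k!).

L = (-54·x + 540·x^3 + 162·x^5)·Dx^2 + (63 + 279·x^2 + 297·x^4 + 81·x^6)·Dx^3 + (-6·x + 60·x^3 + 18·x^5)·Dx^4 + (7 + 31·x^2 + 33·x^4 + 9·x^6)·Dx^5  (order 5).
h: a_k = 0, 0, 11/2, 0, -53/12, 0, 79/60, 0, -223/1120, 0, …
ICs: h(0) = 0, h′(0) = 0, h′′(0) = 11, h′′′(0) = 0, h′′′′(0) = -106.

f: a_k = 0, 12, 0, -18, 0, 81/10, 0, -243/140, 0, 243/1120, …
g: a_k = 0, -1, 0, 1/3, 0, -1/5, 0, 1/7, 0, -1/9, …
f+g: L₀ = lclm(L_f,L_g), ord ≤ 2+2.
Integrate: L := L₀·Dx.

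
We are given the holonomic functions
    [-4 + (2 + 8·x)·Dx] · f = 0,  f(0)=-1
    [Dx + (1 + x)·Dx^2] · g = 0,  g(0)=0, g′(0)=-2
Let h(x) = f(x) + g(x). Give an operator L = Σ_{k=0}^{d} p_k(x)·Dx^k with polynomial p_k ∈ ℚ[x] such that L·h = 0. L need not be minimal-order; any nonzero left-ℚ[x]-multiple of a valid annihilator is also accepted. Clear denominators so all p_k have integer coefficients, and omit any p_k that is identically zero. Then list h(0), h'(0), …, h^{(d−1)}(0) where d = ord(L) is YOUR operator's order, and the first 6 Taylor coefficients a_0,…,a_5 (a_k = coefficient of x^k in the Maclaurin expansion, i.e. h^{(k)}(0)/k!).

f: a_k = -1, -2, 2, -4, 10, -28, …
g: a_k = 0, -2, 1, -2/3, 1/2, -2/5, …
Sum ⇒ L₀ = lclm(L_f,L_g) in ℚ(x)⟨Dx⟩.
L = (-8 + 4·x)·Dx + (-10 - 8·x + 20·x^2)·Dx^2 + (-1 - 3·x + 6·x^2 + 8·x^3)·Dx^3  (order 3).
h: a_k = -1, -4, 3, -14/3, 21/2, -142/5, …
ICs: h(0) = -1, h′(0) = -4, h′′(0) = 6.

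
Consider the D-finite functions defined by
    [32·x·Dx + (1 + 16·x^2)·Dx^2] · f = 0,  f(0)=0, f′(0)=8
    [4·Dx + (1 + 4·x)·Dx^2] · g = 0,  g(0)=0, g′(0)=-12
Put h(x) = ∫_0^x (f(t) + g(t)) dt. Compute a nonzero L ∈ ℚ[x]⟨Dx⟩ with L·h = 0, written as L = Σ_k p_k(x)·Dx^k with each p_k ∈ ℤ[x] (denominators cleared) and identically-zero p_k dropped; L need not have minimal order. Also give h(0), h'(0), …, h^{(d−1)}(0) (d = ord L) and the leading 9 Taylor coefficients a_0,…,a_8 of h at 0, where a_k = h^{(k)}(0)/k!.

f: a_k = 0, 8, 0, -128/3, 0, 2048/5, 0, -32768/7, 0, …
g: a_k = 0, -12, 24, -64, 192, -3072/5, 2048, -49152/7, 24576, …
Sum ⇒ L₀ = lclm(L_f,L_g) in ℚ(x)⟨Dx⟩.
h=∫₀ˣh₀: take L = L₀·Dx.
L = (-32 - 384·x + 1536·x^2 + 2048·x^3)·Dx^2 + (-16 - 64·x + 3072·x^3 + 4096·x^4)·Dx^3 + (-1 + 4·x + 32·x^2 + 128·x^3 + 768·x^4 + 1024·x^5)·Dx^4  (order 4).
h: a_k = 0, 0, -2, 8, -80/3, 192/5, -512/15, 2048/7, -10240/7, …
ICs: h(0) = 0, h′(0) = 0, h′′(0) = -4, h′′′(0) = 48.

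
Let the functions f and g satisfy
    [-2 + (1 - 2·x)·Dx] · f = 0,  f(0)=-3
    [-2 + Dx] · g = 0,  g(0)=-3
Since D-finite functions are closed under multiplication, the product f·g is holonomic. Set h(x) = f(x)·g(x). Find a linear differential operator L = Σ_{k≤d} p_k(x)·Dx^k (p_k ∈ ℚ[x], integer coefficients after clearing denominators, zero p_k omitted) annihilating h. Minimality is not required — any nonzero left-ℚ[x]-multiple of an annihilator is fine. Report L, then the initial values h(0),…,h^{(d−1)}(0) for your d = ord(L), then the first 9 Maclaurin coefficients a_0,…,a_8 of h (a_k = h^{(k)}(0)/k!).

L = (4 - 4·x) + (-1 + 2·x)·Dx  (order 1).
h: a_k = 9, 36, 90, 192, 390, 3912/5, 7828/5, 21920/7, 219202/35, …
ICs: h(0) = 9.

f: a_k = -3, -6, -12, -24, -48, -96, -192, -384, -768, …
g: a_k = -3, -6, -6, -4, -2, -4/5, -4/15, -8/105, -2/105, …
h₀=f·g: eliminate ⇒ L₀, order ≤ 1·1.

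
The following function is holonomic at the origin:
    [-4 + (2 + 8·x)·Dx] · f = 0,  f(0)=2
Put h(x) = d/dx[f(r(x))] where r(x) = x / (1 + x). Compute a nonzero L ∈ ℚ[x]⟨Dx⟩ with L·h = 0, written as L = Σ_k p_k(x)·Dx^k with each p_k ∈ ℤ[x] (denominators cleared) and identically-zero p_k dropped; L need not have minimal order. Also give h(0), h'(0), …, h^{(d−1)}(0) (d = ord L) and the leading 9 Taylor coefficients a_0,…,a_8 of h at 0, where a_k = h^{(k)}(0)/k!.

L = (-4 - 10·x) + (-1 - 6·x - 5·x^2)·Dx  (order 1).
h: a_k = 4, -16, 60, -240, 1020, -4512, 20468, -94400, 440460, …
ICs: h(0) = 4.

f: a_k = 2, 4, -4, 8, -20, 56, -168, 528, -1716, …
h₀=f(r): pull back L_f along r ⇒ L₀.
Differentiate: ansatz ord ≤ ord L₀ ⇒ L.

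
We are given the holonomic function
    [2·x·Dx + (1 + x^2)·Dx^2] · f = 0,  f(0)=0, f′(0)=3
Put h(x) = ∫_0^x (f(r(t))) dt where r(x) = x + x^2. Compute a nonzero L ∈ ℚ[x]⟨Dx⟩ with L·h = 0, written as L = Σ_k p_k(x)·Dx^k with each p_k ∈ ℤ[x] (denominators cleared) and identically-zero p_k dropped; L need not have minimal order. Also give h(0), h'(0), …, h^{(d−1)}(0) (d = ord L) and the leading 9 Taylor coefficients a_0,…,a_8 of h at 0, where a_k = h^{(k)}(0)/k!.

L = (-2 + 2·x + 8·x^2 + 12·x^3 + 6·x^4)·Dx^2 + (1 + 2·x + x^2 + 4·x^3 + 5·x^4 + 2·x^5)·Dx^3  (order 3).
h: a_k = 0, 0, 3/2, 1, -1/4, -3/5, -2/5, 2/7, 39/56, …
ICs: h(0) = 0, h′(0) = 0, h′′(0) = 3.

f: a_k = 0, 3, 0, -1, 0, 3/5, 0, -3/7, 0, …
f∘r: x↦r, Dx↦Dx/r' in L_f ⇒ L₀.
Integrate: L := L₀·Dx.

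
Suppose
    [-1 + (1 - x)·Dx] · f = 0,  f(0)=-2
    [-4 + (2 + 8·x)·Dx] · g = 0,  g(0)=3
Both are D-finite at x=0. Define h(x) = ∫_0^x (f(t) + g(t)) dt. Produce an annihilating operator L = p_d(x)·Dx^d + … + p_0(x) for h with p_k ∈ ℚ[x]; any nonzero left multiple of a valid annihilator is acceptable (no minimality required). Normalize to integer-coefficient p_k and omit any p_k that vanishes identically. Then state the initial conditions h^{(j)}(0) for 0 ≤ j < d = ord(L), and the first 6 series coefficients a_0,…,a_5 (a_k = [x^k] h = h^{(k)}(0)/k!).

f: a_k = -2, -2, -2, -2, -2, -2, …
g: a_k = 3, 6, -6, 12, -30, 84, …
f+g: L₀ = lclm(L_f,L_g), ord ≤ 1+1.
h=∫h₀ ⇒ L = L₀·Dx.
L = (-8 - 12·x)·Dx + (6 + 8·x + 36·x^2)·Dx^2 + (1 - 3·x - 22·x^2 + 24·x^3)·Dx^3  (order 3).
h: a_k = 0, 1, 2, -8/3, 5/2, -32/5, …
ICs: h(0) = 0, h′(0) = 1, h′′(0) = 4.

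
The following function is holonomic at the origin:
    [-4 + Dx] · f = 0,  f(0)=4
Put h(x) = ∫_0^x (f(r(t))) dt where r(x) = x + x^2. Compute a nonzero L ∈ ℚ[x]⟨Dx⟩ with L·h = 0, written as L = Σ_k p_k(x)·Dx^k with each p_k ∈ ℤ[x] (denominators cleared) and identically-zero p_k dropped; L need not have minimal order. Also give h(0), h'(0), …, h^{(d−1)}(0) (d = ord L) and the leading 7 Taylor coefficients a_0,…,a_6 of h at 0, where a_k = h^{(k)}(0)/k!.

f: a_k = 4, 16, 32, 128/3, 128/3, 512/15, 1024/45, …
L₀ from L_f via x↦r, Dx↦r'^{-1}Dx.
∫: right-multiply L₀ by Dx.
L = (-4 - 8·x)·Dx + Dx^2  (order 2).
h: a_k = 0, 4, 8, 16, 80/3, 608/15, 832/15, …
ICs: h(0) = 0, h′(0) = 4.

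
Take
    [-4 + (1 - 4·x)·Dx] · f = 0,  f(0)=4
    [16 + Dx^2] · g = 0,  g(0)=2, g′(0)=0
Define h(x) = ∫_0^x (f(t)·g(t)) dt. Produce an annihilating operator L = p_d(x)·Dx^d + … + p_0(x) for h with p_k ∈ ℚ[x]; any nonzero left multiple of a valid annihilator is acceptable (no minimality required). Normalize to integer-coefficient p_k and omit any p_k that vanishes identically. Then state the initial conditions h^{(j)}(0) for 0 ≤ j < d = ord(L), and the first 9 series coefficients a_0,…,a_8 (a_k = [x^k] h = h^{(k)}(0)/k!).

L = (-16 + 64·x)·Dx + 8·Dx^2 + (-1 + 4·x)·Dx^3  (order 3).
h: a_k = 0, 8, 16, 64/3, 64, 3328/15, 6656/9, 796672/315, 398336/45, …
ICs: h(0) = 0, h′(0) = 8, h′′(0) = 32.

f: a_k = 4, 16, 64, 256, 1024, 4096, 16384, 65536, 262144, …
g: a_k = 2, 0, -16, 0, 64/3, 0, -512/45, 0, 1024/315, …
Sym-product of L_f,L_g gives L₀ (≤ ord 2).
h=∫h₀ ⇒ L = L₀·Dx.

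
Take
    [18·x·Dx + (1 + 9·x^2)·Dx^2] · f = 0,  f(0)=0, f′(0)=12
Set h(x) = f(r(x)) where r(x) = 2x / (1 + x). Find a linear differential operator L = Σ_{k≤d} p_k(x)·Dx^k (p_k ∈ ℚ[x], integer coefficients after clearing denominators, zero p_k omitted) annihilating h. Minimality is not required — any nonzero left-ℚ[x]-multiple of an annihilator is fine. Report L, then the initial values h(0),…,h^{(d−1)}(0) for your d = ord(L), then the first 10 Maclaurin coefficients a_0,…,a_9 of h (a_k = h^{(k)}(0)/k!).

L = (2 + 74·x)·Dx + (1 + 2·x + 37·x^2)·Dx^2  (order 2).
h: a_k = 0, 24, -24, -264, 840, 22584/5, -28248, -496632/7, 908040, 427416, …
ICs: h(0) = 0, h′(0) = 24.

f: a_k = 0, 12, 0, -36, 0, 972/5, 0, -8748/7, 0, 8748, …
L₀ from L_f via x↦r, Dx↦r'^{-1}Dx.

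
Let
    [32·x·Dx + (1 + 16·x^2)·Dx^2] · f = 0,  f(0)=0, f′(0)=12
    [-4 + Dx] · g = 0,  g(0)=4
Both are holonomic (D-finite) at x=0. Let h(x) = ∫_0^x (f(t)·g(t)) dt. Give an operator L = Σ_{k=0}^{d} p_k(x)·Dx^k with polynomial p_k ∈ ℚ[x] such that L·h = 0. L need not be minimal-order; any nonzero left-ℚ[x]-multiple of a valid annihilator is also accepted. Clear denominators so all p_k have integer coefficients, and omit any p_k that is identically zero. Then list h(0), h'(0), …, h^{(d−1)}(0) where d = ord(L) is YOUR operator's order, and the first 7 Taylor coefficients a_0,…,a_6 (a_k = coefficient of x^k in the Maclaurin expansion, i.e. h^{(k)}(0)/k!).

f: a_k = 0, 12, 0, -64, 0, 3072/5, 0, …
g: a_k = 4, 16, 32, 128/3, 128/3, 512/15, 1024/45, …
h₀=f·g: eliminate ⇒ L₀, order ≤ 2·1.
h=∫h₀ ⇒ L = L₀·Dx.
L = (16 - 128·x + 256·x^2)·Dx + (-8 + 32·x - 128·x^2)·Dx^2 + (1 + 16·x^2)·Dx^3  (order 3).
h: a_k = 0, 0, 24, 64, 32, -512/5, 768/5, …
ICs: h(0) = 0, h′(0) = 0, h′′(0) = 48.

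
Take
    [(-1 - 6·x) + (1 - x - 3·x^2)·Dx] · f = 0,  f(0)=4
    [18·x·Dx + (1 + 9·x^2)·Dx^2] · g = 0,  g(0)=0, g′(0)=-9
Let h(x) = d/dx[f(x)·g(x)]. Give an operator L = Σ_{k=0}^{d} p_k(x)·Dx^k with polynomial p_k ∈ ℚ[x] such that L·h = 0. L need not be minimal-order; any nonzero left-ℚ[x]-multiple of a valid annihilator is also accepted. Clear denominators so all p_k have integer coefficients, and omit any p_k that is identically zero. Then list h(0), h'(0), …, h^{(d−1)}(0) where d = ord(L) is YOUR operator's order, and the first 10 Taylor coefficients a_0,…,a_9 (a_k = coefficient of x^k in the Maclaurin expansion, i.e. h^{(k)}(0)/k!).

L = (-6 + 1134·x^2 + 1944·x^3 + 8748·x^4) + (6 + 42·x + 54·x^2 + 270·x^3 + 1944·x^4 + 5832·x^5)·Dx + (-1 - 2·x - 30·x^2 + 18·x^3 - 108·x^4 + 324·x^5 + 729·x^6)·Dx^2  (order 2).
h: a_k = -36, -72, -108, -576, -4176, -38016/5, -828/5, -1071072/35, -9494172/35, -416160, …
ICs: h(0) = -36, h′(0) = -72.

f: a_k = 4, 4, 16, 28, 76, 160, 388, 868, 2032, 4636, …
g: a_k = 0, -9, 0, 27, 0, -729/5, 0, 6561/7, 0, -6561, …
h₀=f·g: eliminate ⇒ L₀, order ≤ 1·2.
Differentiate: ansatz ord ≤ ord L₀ ⇒ L.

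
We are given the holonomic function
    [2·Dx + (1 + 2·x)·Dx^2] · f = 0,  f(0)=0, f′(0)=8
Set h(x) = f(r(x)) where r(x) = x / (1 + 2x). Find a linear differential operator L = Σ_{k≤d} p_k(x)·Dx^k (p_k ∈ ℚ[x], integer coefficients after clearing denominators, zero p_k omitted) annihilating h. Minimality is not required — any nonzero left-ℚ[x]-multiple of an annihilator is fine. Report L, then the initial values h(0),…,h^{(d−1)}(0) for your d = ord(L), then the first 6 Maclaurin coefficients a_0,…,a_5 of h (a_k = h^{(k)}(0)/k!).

L = (6 + 16·x)·Dx + (1 + 6·x + 8·x^2)·Dx^2  (order 2).
h: a_k = 0, 8, -24, 224/3, -240, 3968/5, …
ICs: h(0) = 0, h′(0) = 8.

f: a_k = 0, 8, -8, 32/3, -16, 128/5, …
Change of var in L_f (x↦r) gives L₀.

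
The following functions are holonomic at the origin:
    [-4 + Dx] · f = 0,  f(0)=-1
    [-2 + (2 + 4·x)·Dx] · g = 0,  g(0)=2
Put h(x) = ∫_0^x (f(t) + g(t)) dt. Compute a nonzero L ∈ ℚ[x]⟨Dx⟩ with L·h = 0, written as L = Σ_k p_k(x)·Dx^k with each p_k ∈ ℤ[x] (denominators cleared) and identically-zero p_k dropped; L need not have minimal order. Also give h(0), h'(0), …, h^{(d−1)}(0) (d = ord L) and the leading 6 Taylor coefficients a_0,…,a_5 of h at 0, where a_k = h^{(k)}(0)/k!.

f: a_k = -1, -4, -8, -32/3, -32/3, -128/15, …
g: a_k = 2, 2, -1, 1, -5/4, 7/4, …
Weyl lclm of L_f,L_g ⇒ L₀ (ord ≤ 2).
h=∫₀ˣh₀: take L = L₀·Dx.
L = (20 + 32·x)·Dx + (-17 - 64·x - 64·x^2)·Dx^2 + (3 + 14·x + 16·x^2)·Dx^3  (order 3).
h: a_k = 0, 1, -1, -3, -29/12, -143/60, …
ICs: h(0) = 0, h′(0) = 1, h′′(0) = -2.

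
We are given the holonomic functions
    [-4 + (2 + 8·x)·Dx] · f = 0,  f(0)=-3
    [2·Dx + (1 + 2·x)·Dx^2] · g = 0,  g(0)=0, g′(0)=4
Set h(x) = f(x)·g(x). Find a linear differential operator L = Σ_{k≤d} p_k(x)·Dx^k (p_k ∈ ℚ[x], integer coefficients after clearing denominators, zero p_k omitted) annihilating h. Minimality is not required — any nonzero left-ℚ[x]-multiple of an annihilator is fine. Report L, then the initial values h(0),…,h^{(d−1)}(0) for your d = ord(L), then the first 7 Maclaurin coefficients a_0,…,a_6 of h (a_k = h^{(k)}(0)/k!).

f: a_k = -3, -6, 6, -12, 30, -84, 252, …
g: a_k = 0, 4, -4, 16/3, -8, 64/5, -64/3, …
f·g: L₀ = L_f ⊗_s L_g, ord ≤ 1·2.
L = (8 + 8·x) + (-2 - 8·x)·Dx + (1 + 10·x + 32·x^2 + 32·x^3)·Dx^2  (order 2).
h: a_k = 0, -12, -12, 32, -80, 1048/5, -2904/5, …
ICs: h(0) = 0, h′(0) = -12.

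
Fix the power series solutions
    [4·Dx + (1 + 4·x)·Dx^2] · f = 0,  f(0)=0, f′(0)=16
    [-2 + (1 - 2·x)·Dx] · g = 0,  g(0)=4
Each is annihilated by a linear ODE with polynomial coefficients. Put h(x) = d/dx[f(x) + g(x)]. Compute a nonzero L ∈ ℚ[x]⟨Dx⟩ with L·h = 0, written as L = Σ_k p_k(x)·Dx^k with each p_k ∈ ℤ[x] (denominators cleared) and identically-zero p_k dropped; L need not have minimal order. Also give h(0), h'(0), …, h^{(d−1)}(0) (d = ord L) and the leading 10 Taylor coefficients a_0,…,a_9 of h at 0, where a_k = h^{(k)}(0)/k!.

L = (-28 - 16·x) + (1 - 40·x - 32·x^2)·Dx + (1 + 3·x - 6·x^2 - 8·x^3)·Dx^2  (order 2).
h: a_k = 24, -32, 352, -768, 4736, -14848, 69120, -253952, 1067008, -4153344, …
ICs: h(0) = 24, h′(0) = -32.

f: a_k = 0, 16, -32, 256/3, -256, 4096/5, -8192/3, 65536/7, -32768, 1048576/9, …
g: a_k = 4, 8, 16, 32, 64, 128, 256, 512, 1024, 2048, …
Sum ⇒ L₀ = lclm(L_f,L_g) in ℚ(x)⟨Dx⟩.
Differentiate: ansatz ord ≤ ord L₀ ⇒ L.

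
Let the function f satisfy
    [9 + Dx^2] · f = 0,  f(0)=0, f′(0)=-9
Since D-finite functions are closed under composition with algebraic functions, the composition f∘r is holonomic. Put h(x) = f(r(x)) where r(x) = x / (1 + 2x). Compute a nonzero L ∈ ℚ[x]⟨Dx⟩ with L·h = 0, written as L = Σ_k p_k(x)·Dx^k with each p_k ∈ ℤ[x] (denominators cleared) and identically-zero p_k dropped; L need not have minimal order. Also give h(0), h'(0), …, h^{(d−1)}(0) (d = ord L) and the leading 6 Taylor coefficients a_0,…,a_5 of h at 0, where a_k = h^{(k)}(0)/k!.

f: a_k = 0, -9, 0, 27/2, 0, -243/40, …
Change of var in L_f (x↦r) gives L₀.
L = 9 + (4 + 24·x + 48·x^2 + 32·x^3)·Dx + (1 + 8·x + 24·x^2 + 32·x^3 + 16·x^4)·Dx^2  (order 2).
h: a_k = 0, -9, 18, -45/2, -9, 6957/40, …
ICs: h(0) = 0, h′(0) = -9.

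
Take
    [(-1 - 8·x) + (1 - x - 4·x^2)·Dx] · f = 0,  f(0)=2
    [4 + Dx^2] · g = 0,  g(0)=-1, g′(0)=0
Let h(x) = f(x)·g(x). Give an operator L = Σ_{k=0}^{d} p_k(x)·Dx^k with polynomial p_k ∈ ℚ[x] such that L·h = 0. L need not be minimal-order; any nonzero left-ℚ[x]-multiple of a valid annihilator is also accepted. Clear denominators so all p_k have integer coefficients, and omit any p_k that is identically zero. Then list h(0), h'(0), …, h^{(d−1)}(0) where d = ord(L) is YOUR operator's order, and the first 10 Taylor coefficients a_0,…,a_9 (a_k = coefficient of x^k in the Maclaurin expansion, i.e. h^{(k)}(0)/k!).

f: a_k = 2, 2, 10, 18, 58, 130, 362, 882, 2330, 5858, …
g: a_k = -1, 0, 2, 0, -2/3, 0, 4/45, 0, -2/315, 0, …
L₀ := L_f ⊗_s L_g (sym. prod.), ord ≤ 2.
L = (4 + 4·x + 16·x^2) + (2 + 16·x)·Dx + (-1 + x + 4·x^2)·Dx^2  (order 2).
h: a_k = -2, -2, -6, -14, -118/3, -286/3, -11362/45, -28522/45, -172598/105, -263282/63, …
ICs: h(0) = -2, h′(0) = -2.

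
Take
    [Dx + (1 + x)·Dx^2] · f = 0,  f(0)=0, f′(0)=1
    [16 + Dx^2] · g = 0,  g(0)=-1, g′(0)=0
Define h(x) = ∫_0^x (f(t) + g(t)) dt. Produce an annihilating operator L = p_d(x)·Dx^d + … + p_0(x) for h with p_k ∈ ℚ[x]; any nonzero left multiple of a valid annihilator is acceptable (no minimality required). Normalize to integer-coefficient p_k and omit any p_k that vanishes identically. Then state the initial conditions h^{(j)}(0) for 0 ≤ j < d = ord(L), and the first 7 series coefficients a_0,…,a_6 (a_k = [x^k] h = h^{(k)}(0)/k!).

f: a_k = 0, 1, -1/2, 1/3, -1/4, 1/5, -1/6, …
g: a_k = -1, 0, 8, 0, -32/3, 0, 256/45, …
Weyl lclm of L_f,L_g ⇒ L₀ (ord ≤ 4).
h=∫₀ˣh₀: take L = L₀·Dx.
L = (176 + 256·x + 128·x^2)·Dx^2 + (144 + 400·x + 384·x^2 + 128·x^3)·Dx^3 + (11 + 16·x + 8·x^2)·Dx^4 + (9 + 25·x + 24·x^2 + 8·x^3)·Dx^5  (order 5).
h: a_k = 0, -1, 1/2, 5/2, 1/12, -131/60, 1/30, …
ICs: h(0) = 0, h′(0) = -1, h′′(0) = 1, h′′′(0) = 15, h′′′′(0) = 2.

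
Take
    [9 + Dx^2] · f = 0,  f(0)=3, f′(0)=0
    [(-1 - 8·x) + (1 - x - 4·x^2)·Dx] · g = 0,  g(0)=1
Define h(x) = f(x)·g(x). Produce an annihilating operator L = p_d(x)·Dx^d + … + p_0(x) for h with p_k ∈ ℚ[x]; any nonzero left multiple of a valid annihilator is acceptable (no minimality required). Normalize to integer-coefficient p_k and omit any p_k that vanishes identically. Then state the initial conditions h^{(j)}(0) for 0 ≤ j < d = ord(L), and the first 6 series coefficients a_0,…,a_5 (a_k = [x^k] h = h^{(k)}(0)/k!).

L = (-1 + 9·x + 36·x^2) + (2 + 16·x)·Dx + (-1 + x + 4·x^2)·Dx^2  (order 2).
h: a_k = 3, 3, 3/2, 27/2, 237/8, 669/8, …
ICs: h(0) = 3, h′(0) = 3.

f: a_k = 3, 0, -27/2, 0, 81/8, 0, …
g: a_k = 1, 1, 5, 9, 29, 65, …
Product ⇒ symmetric product L₀, ord ≤ 2.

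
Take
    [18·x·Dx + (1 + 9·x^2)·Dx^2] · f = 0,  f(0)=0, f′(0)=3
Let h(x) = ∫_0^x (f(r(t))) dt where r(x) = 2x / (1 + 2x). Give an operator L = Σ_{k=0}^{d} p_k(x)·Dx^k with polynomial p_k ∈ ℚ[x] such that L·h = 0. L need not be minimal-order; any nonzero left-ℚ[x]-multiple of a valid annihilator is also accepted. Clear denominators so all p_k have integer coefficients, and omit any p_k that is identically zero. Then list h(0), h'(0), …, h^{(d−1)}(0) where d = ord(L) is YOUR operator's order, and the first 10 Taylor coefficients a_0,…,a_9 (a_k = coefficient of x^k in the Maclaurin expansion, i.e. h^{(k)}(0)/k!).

L = (4 + 80·x)·Dx^2 + (1 + 4·x + 40·x^2)·Dx^3  (order 3).
h: a_k = 0, 0, 3, -4, -12, 384/5, -64/5, -9984/7, 31872/7, 57344/3, …
ICs: h(0) = 0, h′(0) = 0, h′′(0) = 6.

f: a_k = 0, 3, 0, -9, 0, 243/5, 0, -2187/7, 0, 2187, …
L₀ from L_f via x↦r, Dx↦r'^{-1}Dx.
Integrate: L := L₀·Dx.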